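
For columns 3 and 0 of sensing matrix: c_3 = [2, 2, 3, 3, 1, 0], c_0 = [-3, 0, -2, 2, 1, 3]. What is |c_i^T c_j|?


Inner product: 2*-3 + 2*0 + 3*-2 + 3*2 + 1*1 + 0*3
Products: [-6, 0, -6, 6, 1, 0]
Sum = -5.
|dot| = 5.

5


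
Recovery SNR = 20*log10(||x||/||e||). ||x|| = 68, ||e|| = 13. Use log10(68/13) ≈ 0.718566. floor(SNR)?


||x||/||e|| = 68/13.
log10(68/13) ≈ 0.718566.
20*log10(||x||/||e||) ≈ 20*0.718566 = 14.37132.
floor(14.37132) = 14.

14


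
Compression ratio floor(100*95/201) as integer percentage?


100*m/n = 100*95/201 ≈ 47.2637.
floor = 47.

47


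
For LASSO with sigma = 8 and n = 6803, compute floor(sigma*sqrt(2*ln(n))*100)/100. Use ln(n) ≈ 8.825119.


ln(6803) ≈ 8.825119.
2*ln(n) ≈ 17.650238.
sqrt(2*ln(n)) ≈ sqrt(17.650238) ≈ 4.201219.
lambda ≈ 8*4.201219 = 33.609752.
floor(lambda*100)/100 = 33.60.

33.60


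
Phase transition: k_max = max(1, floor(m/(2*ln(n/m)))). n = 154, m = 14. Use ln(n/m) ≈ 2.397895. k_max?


n/m = 154/14 = 11.
ln(n/m) ≈ 2.397895.
2*ln(n/m) ≈ 4.79579.
m/(2*ln(n/m)) ≈ 14/4.79579 ≈ 2.9192.
floor = 2.
k_max = max(1, 2) = 2.

2


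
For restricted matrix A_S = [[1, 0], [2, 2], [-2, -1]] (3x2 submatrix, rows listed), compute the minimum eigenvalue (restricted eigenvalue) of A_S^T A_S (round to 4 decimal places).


A_S^T A_S = [[9, 6], [6, 5]].
trace = 14.
det = 9.
disc = trace^2 - 4*det = 196 - 4*9 = 160.
sqrt(160) ≈ 12.649111.
lam_min = (14 - sqrt(160))/2 ≈ (14 - 12.649111)/2 = 0.6754445 ≈ 0.6754.

0.6754


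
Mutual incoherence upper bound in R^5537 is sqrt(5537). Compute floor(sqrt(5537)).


74^2 = 5476 <= 5537 < 5625 = 75^2, so 74 <= sqrt(5537) < 75.
floor(sqrt(5537)) = 74.

74


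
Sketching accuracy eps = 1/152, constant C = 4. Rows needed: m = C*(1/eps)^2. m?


1/eps = 152.
(1/eps)^2 = 23104.
m = 4*23104 = 92416.

92416


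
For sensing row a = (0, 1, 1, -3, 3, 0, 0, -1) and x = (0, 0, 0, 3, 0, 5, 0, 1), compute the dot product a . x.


Non-zero terms: ['-3*3', '0*5', '-1*1']
Products: [-9, 0, -1]
y = sum = -10.

-10


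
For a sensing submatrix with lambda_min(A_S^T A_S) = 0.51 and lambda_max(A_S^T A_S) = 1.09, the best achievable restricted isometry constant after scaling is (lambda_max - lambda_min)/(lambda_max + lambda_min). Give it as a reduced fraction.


lambda_max - lambda_min = 1.09 - 0.51 = 0.58.
lambda_max + lambda_min = 1.09 + 0.51 = 1.60.
delta = 0.58/1.60 = 58/160 = 29/80.

29/80


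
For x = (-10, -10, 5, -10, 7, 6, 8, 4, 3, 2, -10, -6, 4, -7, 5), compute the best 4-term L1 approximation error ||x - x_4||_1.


Sorted |x_i| descending: [10, 10, 10, 10, 8, 7, 7, 6, 6, 5, 5, 4, 4, 3, 2]
Keep top 4: [10, 10, 10, 10]
Tail entries: [8, 7, 7, 6, 6, 5, 5, 4, 4, 3, 2]
L1 error = sum of tail = 57.

57


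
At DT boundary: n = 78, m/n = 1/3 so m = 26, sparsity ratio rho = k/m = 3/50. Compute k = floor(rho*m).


m = 1/3*78 = 26.
rho = 3/50.
rho*m = 3/50*26 = 1.56.
k = floor(1.56) = 1.

1


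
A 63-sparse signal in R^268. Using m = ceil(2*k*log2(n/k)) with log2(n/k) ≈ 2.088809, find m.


log2(n/k) = log2(268/63) ≈ 2.088809.
2*k*log2(n/k) ≈ 2*63*2.088809 = 263.189934.
m = ceil(263.189934) = 264.

264


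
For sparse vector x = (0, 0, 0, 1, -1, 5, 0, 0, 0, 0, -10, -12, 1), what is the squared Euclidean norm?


Non-zero entries: [(3, 1), (4, -1), (5, 5), (10, -10), (11, -12), (12, 1)]
Squares: [1, 1, 25, 100, 144, 1]
||x||_2^2 = sum = 272.

272


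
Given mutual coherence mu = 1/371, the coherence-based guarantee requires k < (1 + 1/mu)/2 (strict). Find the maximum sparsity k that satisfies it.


1/mu = 371.
1 + 1/mu = 372.
(1 + 1/mu)/2 = 186 is an integer and the inequality is strict, so k_max = 186 - 1 = 185.

185


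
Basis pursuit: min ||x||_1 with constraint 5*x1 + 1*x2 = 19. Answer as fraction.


Axis intercepts:
  x1 = 19/5, x2 = 0: L1 = 19/5
  x1 = 0, x2 = 19: L1 = 19
x* = (19/5, 0)
||x*||_1 = 19/5.

19/5


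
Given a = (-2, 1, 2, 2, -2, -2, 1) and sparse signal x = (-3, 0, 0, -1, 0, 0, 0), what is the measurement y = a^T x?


Non-zero terms: ['-2*-3', '2*-1']
Products: [6, -2]
y = sum = 4.

4


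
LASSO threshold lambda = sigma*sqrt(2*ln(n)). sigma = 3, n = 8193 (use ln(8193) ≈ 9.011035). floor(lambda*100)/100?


ln(8193) ≈ 9.011035.
2*ln(n) ≈ 18.02207.
sqrt(2*ln(n)) ≈ sqrt(18.02207) ≈ 4.245241.
lambda ≈ 3*4.245241 = 12.735723.
floor(lambda*100)/100 = 12.73.

12.73


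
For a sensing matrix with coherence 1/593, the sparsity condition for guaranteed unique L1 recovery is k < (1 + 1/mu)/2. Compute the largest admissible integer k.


1/mu = 593.
1 + 1/mu = 594.
(1 + 1/mu)/2 = 297 is an integer and the inequality is strict, so k_max = 297 - 1 = 296.

296


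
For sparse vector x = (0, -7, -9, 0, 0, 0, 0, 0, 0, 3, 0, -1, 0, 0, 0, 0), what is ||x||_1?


Non-zero entries: [(1, -7), (2, -9), (9, 3), (11, -1)]
Absolute values: [7, 9, 3, 1]
||x||_1 = sum = 20.

20


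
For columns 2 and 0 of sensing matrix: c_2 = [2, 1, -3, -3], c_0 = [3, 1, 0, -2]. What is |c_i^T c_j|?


Inner product: 2*3 + 1*1 + -3*0 + -3*-2
Products: [6, 1, 0, 6]
Sum = 13.
|dot| = 13.

13


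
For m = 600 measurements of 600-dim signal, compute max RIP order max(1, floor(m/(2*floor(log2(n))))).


floor(log2(600)) = 9.
2*9 = 18.
m/(2*floor(log2(n))) = 600/18 ≈ 33.3333.
floor = 33.
k = max(1, 33) = 33.

33


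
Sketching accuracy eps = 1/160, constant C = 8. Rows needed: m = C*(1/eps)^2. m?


1/eps = 160.
(1/eps)^2 = 25600.
m = 8*25600 = 204800.

204800


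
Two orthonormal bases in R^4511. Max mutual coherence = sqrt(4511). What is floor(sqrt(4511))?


67^2 = 4489 <= 4511 < 4624 = 68^2, so 67 <= sqrt(4511) < 68.
floor(sqrt(4511)) = 67.

67


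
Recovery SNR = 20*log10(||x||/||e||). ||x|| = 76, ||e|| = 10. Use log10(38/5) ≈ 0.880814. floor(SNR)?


||x||/||e|| = 76/10 = 38/5.
log10(38/5) ≈ 0.880814.
20*log10(||x||/||e||) ≈ 20*0.880814 = 17.61628.
floor(17.61628) = 17.

17


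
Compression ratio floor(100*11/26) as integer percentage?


100*m/n = 100*11/26 ≈ 42.3077.
floor = 42.

42


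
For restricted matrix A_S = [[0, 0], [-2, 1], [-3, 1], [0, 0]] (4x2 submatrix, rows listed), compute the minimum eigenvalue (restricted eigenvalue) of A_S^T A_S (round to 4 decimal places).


A_S^T A_S = [[13, -5], [-5, 2]].
trace = 15.
det = 1.
disc = trace^2 - 4*det = 225 - 4*1 = 221.
sqrt(221) ≈ 14.866069.
lam_min = (15 - sqrt(221))/2 ≈ (15 - 14.866069)/2 = 0.0669655 ≈ 0.0670.

0.0670


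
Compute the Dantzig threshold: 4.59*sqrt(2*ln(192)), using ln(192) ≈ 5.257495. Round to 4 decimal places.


ln(192) ≈ 5.257495.
2*ln(n) ≈ 10.51499.
sqrt(2*ln(n)) ≈ sqrt(10.51499) ≈ 3.242683.
threshold ≈ 4.59*3.242683 = 14.88391497 ≈ 14.8839.

14.8839


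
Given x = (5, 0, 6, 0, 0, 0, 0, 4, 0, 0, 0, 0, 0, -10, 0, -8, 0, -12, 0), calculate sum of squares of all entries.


Non-zero entries: [(0, 5), (2, 6), (7, 4), (13, -10), (15, -8), (17, -12)]
Squares: [25, 36, 16, 100, 64, 144]
||x||_2^2 = sum = 385.

385


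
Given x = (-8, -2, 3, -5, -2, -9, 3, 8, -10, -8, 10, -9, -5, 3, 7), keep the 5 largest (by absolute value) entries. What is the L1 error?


Sorted |x_i| descending: [10, 10, 9, 9, 8, 8, 8, 7, 5, 5, 3, 3, 3, 2, 2]
Keep top 5: [10, 10, 9, 9, 8]
Tail entries: [8, 8, 7, 5, 5, 3, 3, 3, 2, 2]
L1 error = sum of tail = 46.

46


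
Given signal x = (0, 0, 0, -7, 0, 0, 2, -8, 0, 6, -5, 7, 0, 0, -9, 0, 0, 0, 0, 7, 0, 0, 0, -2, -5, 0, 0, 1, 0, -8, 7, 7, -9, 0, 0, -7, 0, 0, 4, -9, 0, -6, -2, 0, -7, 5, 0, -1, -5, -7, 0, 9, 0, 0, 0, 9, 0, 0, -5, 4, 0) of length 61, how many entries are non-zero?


Non-zero positions: [3, 6, 7, 9, 10, 11, 14, 19, 23, 24, 27, 29, 30, 31, 32, 35, 38, 39, 41, 42, 44, 45, 47, 48, 49, 51, 55, 58, 59].
Sparsity = 29.

29


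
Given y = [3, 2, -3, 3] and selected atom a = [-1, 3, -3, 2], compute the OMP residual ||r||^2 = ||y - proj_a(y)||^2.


a^T a = 23.
a^T y = 18.
coeff = 18/23 = 18/23.
||r||^2 = 389/23.

389/23


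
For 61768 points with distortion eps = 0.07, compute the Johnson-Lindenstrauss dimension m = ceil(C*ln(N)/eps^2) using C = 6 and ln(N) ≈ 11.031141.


ln(61768) ≈ 11.031141.
eps^2 = 0.07^2 = 0.0049.
C*ln(N)/eps^2 ≈ 6*11.031141/0.0049 ≈ 13507.5196.
m = ceil(13507.5196) = 13508.

13508


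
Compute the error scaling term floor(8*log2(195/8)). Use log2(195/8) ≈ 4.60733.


log2(n/k) = log2(195/8) ≈ 4.60733.
k*log2(n/k) ≈ 8*4.60733 = 36.85864.
floor(36.85864) = 36.

36


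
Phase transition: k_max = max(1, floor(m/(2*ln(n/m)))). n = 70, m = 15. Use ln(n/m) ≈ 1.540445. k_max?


n/m = 70/15 = 14/3.
ln(n/m) ≈ 1.540445.
2*ln(n/m) ≈ 3.08089.
m/(2*ln(n/m)) ≈ 15/3.08089 ≈ 4.8687.
floor = 4.
k_max = max(1, 4) = 4.

4


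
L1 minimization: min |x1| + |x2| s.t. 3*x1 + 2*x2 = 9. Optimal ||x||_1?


Axis intercepts:
  x1 = 3, x2 = 0: L1 = 3
  x1 = 0, x2 = 9/2: L1 = 9/2
x* = (3, 0)
||x*||_1 = 3.

3


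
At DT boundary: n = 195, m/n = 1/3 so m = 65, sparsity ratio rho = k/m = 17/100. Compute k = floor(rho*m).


m = 1/3*195 = 65.
rho = 17/100.
rho*m = 17/100*65 = 11.05.
k = floor(11.05) = 11.

11


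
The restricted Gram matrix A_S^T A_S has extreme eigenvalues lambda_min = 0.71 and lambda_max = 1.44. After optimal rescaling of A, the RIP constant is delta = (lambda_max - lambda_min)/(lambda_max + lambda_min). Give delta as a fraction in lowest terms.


lambda_max - lambda_min = 1.44 - 0.71 = 0.73.
lambda_max + lambda_min = 1.44 + 0.71 = 2.15.
delta = 0.73/2.15 = 73/215.

73/215


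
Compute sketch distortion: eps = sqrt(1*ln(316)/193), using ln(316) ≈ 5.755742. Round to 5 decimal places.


ln(316) ≈ 5.755742.
1*ln(N)/m ≈ 1*5.755742/193 ≈ 0.0298225.
eps = sqrt(0.0298225) ≈ 0.1726919 ≈ 0.17269.

0.17269


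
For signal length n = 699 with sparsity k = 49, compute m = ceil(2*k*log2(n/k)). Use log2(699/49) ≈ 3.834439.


log2(n/k) = log2(699/49) ≈ 3.834439.
2*k*log2(n/k) ≈ 2*49*3.834439 = 375.775022.
m = ceil(375.775022) = 376.

376


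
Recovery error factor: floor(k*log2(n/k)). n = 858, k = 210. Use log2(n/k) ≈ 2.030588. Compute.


log2(n/k) = log2(858/210) ≈ 2.030588.
k*log2(n/k) ≈ 210*2.030588 = 426.42348.
floor(426.42348) = 426.

426


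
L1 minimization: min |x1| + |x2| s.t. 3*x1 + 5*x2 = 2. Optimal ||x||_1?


Axis intercepts:
  x1 = 2/3, x2 = 0: L1 = 2/3
  x1 = 0, x2 = 2/5: L1 = 2/5
x* = (0, 2/5)
||x*||_1 = 2/5.

2/5


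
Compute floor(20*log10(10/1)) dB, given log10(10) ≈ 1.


||x||/||e|| = 10/1 = 10.
log10(10) ≈ 1.
20*log10(||x||/||e||) ≈ 20*1 = 20.
floor(20) = 20.

20


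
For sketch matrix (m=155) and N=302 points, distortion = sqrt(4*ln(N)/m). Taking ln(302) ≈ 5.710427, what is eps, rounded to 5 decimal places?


ln(302) ≈ 5.710427.
4*ln(N)/m ≈ 4*5.710427/155 ≈ 0.14736586.
eps = sqrt(0.14736586) ≈ 0.3838826 ≈ 0.38388.

0.38388


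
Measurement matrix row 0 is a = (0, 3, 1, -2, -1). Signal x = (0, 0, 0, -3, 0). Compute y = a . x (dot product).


Non-zero terms: ['-2*-3']
Products: [6]
y = sum = 6.

6


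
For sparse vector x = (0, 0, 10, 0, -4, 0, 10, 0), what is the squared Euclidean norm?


Non-zero entries: [(2, 10), (4, -4), (6, 10)]
Squares: [100, 16, 100]
||x||_2^2 = sum = 216.

216


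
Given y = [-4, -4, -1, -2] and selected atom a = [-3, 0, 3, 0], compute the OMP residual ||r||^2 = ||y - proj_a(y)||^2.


a^T a = 18.
a^T y = 9.
coeff = 9/18 = 1/2.
||r||^2 = 65/2.

65/2


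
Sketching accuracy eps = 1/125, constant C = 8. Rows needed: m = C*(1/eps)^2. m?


1/eps = 125.
(1/eps)^2 = 15625.
m = 8*15625 = 125000.

125000


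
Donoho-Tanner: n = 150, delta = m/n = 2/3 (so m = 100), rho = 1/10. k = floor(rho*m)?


m = 2/3*150 = 100.
rho = 1/10.
rho*m = 1/10*100 = 10.
k = floor(10) = 10.

10


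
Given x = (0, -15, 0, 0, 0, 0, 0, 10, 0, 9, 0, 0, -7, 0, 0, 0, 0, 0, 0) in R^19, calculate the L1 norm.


Non-zero entries: [(1, -15), (7, 10), (9, 9), (12, -7)]
Absolute values: [15, 10, 9, 7]
||x||_1 = sum = 41.

41


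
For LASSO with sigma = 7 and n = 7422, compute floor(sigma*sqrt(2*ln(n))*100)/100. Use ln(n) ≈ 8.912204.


ln(7422) ≈ 8.912204.
2*ln(n) ≈ 17.824408.
sqrt(2*ln(n)) ≈ sqrt(17.824408) ≈ 4.221896.
lambda ≈ 7*4.221896 = 29.553272.
floor(lambda*100)/100 = 29.55.

29.55


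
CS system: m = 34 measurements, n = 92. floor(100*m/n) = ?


100*m/n = 100*34/92 ≈ 36.9565.
floor = 36.

36


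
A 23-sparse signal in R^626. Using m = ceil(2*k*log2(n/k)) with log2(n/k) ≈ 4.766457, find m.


log2(n/k) = log2(626/23) ≈ 4.766457.
2*k*log2(n/k) ≈ 2*23*4.766457 = 219.257022.
m = ceil(219.257022) = 220.

220


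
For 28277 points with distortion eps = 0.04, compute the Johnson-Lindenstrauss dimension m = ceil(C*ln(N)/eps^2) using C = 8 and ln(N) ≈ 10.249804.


ln(28277) ≈ 10.249804.
eps^2 = 0.04^2 = 0.0016.
C*ln(N)/eps^2 ≈ 8*10.249804/0.0016 ≈ 51249.02.
m = ceil(51249.02) = 51250.

51250


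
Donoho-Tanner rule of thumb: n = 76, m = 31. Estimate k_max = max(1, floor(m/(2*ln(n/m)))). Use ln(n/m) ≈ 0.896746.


n/m = 76/31.
ln(n/m) ≈ 0.896746.
2*ln(n/m) ≈ 1.793492.
m/(2*ln(n/m)) ≈ 31/1.793492 ≈ 17.2847.
floor = 17.
k_max = max(1, 17) = 17.

17


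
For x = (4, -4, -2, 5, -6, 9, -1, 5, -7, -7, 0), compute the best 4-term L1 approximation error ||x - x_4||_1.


Sorted |x_i| descending: [9, 7, 7, 6, 5, 5, 4, 4, 2, 1, 0]
Keep top 4: [9, 7, 7, 6]
Tail entries: [5, 5, 4, 4, 2, 1, 0]
L1 error = sum of tail = 21.

21


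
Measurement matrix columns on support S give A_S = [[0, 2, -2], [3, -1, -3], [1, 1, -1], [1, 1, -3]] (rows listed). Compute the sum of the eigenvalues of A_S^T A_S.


Sum of eigenvalues of A_S^T A_S = trace(A_S^T A_S) = sum of squared column norms of A_S.
A_S^T A_S diagonal: [11, 7, 23].
trace = 11 + 7 + 23 = 41.

41


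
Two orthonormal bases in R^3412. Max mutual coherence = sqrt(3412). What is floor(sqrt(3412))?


58^2 = 3364 <= 3412 < 3481 = 59^2, so 58 <= sqrt(3412) < 59.
floor(sqrt(3412)) = 58.

58


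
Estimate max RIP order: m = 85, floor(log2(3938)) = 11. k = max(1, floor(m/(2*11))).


floor(log2(3938)) = 11.
2*11 = 22.
m/(2*floor(log2(n))) = 85/22 ≈ 3.8636.
floor = 3.
k = max(1, 3) = 3.

3


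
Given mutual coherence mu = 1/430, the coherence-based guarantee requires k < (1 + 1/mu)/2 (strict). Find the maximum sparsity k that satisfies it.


1/mu = 430.
1 + 1/mu = 431.
(1 + 1/mu)/2 = 215.5 is not an integer, so k_max = floor(215.5) = 215.

215


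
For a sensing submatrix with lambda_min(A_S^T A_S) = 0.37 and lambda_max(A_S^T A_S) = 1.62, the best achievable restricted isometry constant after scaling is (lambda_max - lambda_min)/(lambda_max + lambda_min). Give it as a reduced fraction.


lambda_max - lambda_min = 1.62 - 0.37 = 1.25.
lambda_max + lambda_min = 1.62 + 0.37 = 1.99.
delta = 1.25/1.99 = 125/199.

125/199


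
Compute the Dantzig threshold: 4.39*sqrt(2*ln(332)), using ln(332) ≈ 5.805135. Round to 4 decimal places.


ln(332) ≈ 5.805135.
2*ln(n) ≈ 11.61027.
sqrt(2*ln(n)) ≈ sqrt(11.61027) ≈ 3.407385.
threshold ≈ 4.39*3.407385 = 14.95842015 ≈ 14.9584.

14.9584


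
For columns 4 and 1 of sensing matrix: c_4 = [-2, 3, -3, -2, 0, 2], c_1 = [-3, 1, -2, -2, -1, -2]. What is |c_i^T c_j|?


Inner product: -2*-3 + 3*1 + -3*-2 + -2*-2 + 0*-1 + 2*-2
Products: [6, 3, 6, 4, 0, -4]
Sum = 15.
|dot| = 15.

15


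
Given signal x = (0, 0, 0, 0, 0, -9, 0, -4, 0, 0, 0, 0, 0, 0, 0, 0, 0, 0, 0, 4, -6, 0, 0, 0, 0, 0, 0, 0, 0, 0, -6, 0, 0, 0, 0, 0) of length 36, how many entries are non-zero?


Non-zero positions: [5, 7, 19, 20, 30].
Sparsity = 5.

5


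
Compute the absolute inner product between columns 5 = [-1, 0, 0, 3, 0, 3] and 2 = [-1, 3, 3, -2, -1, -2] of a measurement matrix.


Inner product: -1*-1 + 0*3 + 0*3 + 3*-2 + 0*-1 + 3*-2
Products: [1, 0, 0, -6, 0, -6]
Sum = -11.
|dot| = 11.

11


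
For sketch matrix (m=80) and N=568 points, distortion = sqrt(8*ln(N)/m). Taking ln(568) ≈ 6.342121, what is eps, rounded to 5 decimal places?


ln(568) ≈ 6.342121.
8*ln(N)/m ≈ 8*6.342121/80 ≈ 0.6342121.
eps = sqrt(0.6342121) ≈ 0.7963743 ≈ 0.79637.

0.79637


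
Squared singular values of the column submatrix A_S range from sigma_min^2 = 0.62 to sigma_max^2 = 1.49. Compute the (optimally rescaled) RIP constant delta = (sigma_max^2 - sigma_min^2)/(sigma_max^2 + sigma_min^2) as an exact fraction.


lambda_max - lambda_min = 1.49 - 0.62 = 0.87.
lambda_max + lambda_min = 1.49 + 0.62 = 2.11.
delta = 0.87/2.11 = 87/211.

87/211


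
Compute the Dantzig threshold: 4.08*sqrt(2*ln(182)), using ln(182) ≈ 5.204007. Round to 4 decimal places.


ln(182) ≈ 5.204007.
2*ln(n) ≈ 10.408014.
sqrt(2*ln(n)) ≈ sqrt(10.408014) ≈ 3.226145.
threshold ≈ 4.08*3.226145 = 13.1626716 ≈ 13.1627.

13.1627


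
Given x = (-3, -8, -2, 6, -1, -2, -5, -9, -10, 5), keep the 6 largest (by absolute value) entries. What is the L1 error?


Sorted |x_i| descending: [10, 9, 8, 6, 5, 5, 3, 2, 2, 1]
Keep top 6: [10, 9, 8, 6, 5, 5]
Tail entries: [3, 2, 2, 1]
L1 error = sum of tail = 8.

8


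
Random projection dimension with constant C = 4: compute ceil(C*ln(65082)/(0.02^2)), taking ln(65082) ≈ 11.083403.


ln(65082) ≈ 11.083403.
eps^2 = 0.02^2 = 0.0004.
C*ln(N)/eps^2 ≈ 4*11.083403/0.0004 ≈ 110834.03.
m = ceil(110834.03) = 110835.

110835


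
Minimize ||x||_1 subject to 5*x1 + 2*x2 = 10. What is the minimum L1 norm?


Axis intercepts:
  x1 = 2, x2 = 0: L1 = 2
  x1 = 0, x2 = 5: L1 = 5
x* = (2, 0)
||x*||_1 = 2.

2


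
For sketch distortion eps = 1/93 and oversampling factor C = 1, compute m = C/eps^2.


1/eps = 93.
(1/eps)^2 = 8649.
m = 1*8649 = 8649.

8649


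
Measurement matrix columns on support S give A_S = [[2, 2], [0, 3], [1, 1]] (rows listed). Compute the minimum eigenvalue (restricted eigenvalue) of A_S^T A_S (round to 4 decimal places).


A_S^T A_S = [[5, 5], [5, 14]].
trace = 19.
det = 45.
disc = trace^2 - 4*det = 361 - 4*45 = 181.
sqrt(181) ≈ 13.453624.
lam_min = (19 - sqrt(181))/2 ≈ (19 - 13.453624)/2 = 2.773188 ≈ 2.7732.

2.7732


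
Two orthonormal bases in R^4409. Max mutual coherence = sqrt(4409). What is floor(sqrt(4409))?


66^2 = 4356 <= 4409 < 4489 = 67^2, so 66 <= sqrt(4409) < 67.
floor(sqrt(4409)) = 66.

66


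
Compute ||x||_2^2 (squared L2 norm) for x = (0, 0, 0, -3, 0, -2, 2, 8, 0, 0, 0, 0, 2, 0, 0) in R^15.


Non-zero entries: [(3, -3), (5, -2), (6, 2), (7, 8), (12, 2)]
Squares: [9, 4, 4, 64, 4]
||x||_2^2 = sum = 85.

85


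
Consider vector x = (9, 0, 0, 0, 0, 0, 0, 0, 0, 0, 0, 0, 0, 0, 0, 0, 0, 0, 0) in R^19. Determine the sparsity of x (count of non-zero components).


Non-zero positions: [0].
Sparsity = 1.

1


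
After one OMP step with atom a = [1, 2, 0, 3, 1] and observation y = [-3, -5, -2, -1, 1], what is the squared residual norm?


a^T a = 15.
a^T y = -15.
coeff = -15/15 = -1.
||r||^2 = 25.

25


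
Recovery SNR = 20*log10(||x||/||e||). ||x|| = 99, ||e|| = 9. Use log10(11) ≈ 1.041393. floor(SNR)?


||x||/||e|| = 99/9 = 11.
log10(11) ≈ 1.041393.
20*log10(||x||/||e||) ≈ 20*1.041393 = 20.82786.
floor(20.82786) = 20.

20


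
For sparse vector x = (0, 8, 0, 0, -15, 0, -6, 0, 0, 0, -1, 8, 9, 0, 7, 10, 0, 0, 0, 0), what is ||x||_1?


Non-zero entries: [(1, 8), (4, -15), (6, -6), (10, -1), (11, 8), (12, 9), (14, 7), (15, 10)]
Absolute values: [8, 15, 6, 1, 8, 9, 7, 10]
||x||_1 = sum = 64.

64


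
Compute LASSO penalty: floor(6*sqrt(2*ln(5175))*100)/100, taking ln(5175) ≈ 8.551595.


ln(5175) ≈ 8.551595.
2*ln(n) ≈ 17.10319.
sqrt(2*ln(n)) ≈ sqrt(17.10319) ≈ 4.1356.
lambda ≈ 6*4.1356 = 24.8136.
floor(lambda*100)/100 = 24.81.

24.81


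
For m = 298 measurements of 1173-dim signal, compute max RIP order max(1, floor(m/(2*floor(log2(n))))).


floor(log2(1173)) = 10.
2*10 = 20.
m/(2*floor(log2(n))) = 298/20 ≈ 14.9.
floor = 14.
k = max(1, 14) = 14.

14


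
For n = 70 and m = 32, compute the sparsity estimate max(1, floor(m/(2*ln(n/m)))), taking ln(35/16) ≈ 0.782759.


n/m = 70/32 = 35/16.
ln(n/m) ≈ 0.782759.
2*ln(n/m) ≈ 1.565518.
m/(2*ln(n/m)) ≈ 32/1.565518 ≈ 20.4405.
floor = 20.
k_max = max(1, 20) = 20.

20


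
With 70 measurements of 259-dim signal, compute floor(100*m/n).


100*m/n = 100*70/259 ≈ 27.027.
floor = 27.

27


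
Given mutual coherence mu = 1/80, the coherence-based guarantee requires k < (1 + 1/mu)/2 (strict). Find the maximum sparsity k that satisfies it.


1/mu = 80.
1 + 1/mu = 81.
(1 + 1/mu)/2 = 40.5 is not an integer, so k_max = floor(40.5) = 40.

40


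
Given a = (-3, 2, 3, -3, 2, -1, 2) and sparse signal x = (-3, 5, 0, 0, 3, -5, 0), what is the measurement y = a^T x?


Non-zero terms: ['-3*-3', '2*5', '2*3', '-1*-5']
Products: [9, 10, 6, 5]
y = sum = 30.

30


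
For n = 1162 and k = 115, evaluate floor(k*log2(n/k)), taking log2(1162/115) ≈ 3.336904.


log2(n/k) = log2(1162/115) ≈ 3.336904.
k*log2(n/k) ≈ 115*3.336904 = 383.74396.
floor(383.74396) = 383.

383


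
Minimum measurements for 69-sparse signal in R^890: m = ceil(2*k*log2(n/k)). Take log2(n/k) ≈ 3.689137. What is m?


log2(n/k) = log2(890/69) ≈ 3.689137.
2*k*log2(n/k) ≈ 2*69*3.689137 = 509.100906.
m = ceil(509.100906) = 510.

510


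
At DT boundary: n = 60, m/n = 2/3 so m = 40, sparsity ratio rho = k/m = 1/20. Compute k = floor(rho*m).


m = 2/3*60 = 40.
rho = 1/20.
rho*m = 1/20*40 = 2.
k = floor(2) = 2.

2


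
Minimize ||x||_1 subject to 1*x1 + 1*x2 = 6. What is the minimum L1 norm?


Axis intercepts:
  x1 = 6, x2 = 0: L1 = 6
  x1 = 0, x2 = 6: L1 = 6
x* = (6, 0)
||x*||_1 = 6.

6


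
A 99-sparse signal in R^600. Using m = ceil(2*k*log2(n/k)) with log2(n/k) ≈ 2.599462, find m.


log2(n/k) = log2(600/99) ≈ 2.599462.
2*k*log2(n/k) ≈ 2*99*2.599462 = 514.693476.
m = ceil(514.693476) = 515.

515


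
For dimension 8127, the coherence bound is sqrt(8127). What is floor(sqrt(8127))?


90^2 = 8100 <= 8127 < 8281 = 91^2, so 90 <= sqrt(8127) < 91.
floor(sqrt(8127)) = 90.

90


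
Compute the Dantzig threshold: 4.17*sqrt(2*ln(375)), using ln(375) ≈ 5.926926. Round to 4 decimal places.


ln(375) ≈ 5.926926.
2*ln(n) ≈ 11.853852.
sqrt(2*ln(n)) ≈ sqrt(11.853852) ≈ 3.442942.
threshold ≈ 4.17*3.442942 = 14.35706814 ≈ 14.3571.

14.3571


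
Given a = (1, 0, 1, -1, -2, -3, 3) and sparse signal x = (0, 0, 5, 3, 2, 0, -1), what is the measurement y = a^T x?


Non-zero terms: ['1*5', '-1*3', '-2*2', '3*-1']
Products: [5, -3, -4, -3]
y = sum = -5.

-5


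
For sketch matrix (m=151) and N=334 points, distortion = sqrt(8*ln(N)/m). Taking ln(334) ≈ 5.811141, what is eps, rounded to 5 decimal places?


ln(334) ≈ 5.811141.
8*ln(N)/m ≈ 8*5.811141/151 ≈ 0.30787502.
eps = sqrt(0.30787502) ≈ 0.5548649 ≈ 0.55486.

0.55486


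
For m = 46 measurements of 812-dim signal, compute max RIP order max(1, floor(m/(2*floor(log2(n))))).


floor(log2(812)) = 9.
2*9 = 18.
m/(2*floor(log2(n))) = 46/18 ≈ 2.5556.
floor = 2.
k = max(1, 2) = 2.

2


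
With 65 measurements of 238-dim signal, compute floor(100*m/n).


100*m/n = 100*65/238 ≈ 27.3109.
floor = 27.

27


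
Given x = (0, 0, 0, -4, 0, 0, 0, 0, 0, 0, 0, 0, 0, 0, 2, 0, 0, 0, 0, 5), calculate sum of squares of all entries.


Non-zero entries: [(3, -4), (14, 2), (19, 5)]
Squares: [16, 4, 25]
||x||_2^2 = sum = 45.

45


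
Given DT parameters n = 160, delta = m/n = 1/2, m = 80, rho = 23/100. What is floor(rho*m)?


m = 1/2*160 = 80.
rho = 23/100.
rho*m = 23/100*80 = 18.4.
k = floor(18.4) = 18.

18


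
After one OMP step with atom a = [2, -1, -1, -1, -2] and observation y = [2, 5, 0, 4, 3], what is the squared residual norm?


a^T a = 11.
a^T y = -11.
coeff = -11/11 = -1.
||r||^2 = 43.

43


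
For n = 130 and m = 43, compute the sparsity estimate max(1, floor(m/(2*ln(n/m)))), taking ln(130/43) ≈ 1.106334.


n/m = 130/43.
ln(n/m) ≈ 1.106334.
2*ln(n/m) ≈ 2.212668.
m/(2*ln(n/m)) ≈ 43/2.212668 ≈ 19.4336.
floor = 19.
k_max = max(1, 19) = 19.

19


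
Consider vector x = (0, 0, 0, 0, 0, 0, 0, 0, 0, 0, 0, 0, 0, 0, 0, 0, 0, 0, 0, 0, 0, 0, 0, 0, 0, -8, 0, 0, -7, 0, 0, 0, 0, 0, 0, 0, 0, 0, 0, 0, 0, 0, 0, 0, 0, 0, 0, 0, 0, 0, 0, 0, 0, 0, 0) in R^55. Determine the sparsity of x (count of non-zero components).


Non-zero positions: [25, 28].
Sparsity = 2.

2


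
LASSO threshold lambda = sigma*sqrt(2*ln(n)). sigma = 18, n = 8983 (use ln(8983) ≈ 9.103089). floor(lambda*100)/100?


ln(8983) ≈ 9.103089.
2*ln(n) ≈ 18.206178.
sqrt(2*ln(n)) ≈ sqrt(18.206178) ≈ 4.26687.
lambda ≈ 18*4.26687 = 76.80366.
floor(lambda*100)/100 = 76.80.

76.80


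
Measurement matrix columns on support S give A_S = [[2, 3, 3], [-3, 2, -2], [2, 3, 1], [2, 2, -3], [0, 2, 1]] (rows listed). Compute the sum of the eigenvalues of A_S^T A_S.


Sum of eigenvalues of A_S^T A_S = trace(A_S^T A_S) = sum of squared column norms of A_S.
A_S^T A_S diagonal: [21, 30, 24].
trace = 21 + 30 + 24 = 75.

75


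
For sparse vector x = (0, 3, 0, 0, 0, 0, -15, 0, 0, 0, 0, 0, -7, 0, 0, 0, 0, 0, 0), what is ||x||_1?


Non-zero entries: [(1, 3), (6, -15), (12, -7)]
Absolute values: [3, 15, 7]
||x||_1 = sum = 25.

25


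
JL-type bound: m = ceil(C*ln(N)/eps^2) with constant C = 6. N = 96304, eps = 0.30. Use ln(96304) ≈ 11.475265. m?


ln(96304) ≈ 11.475265.
eps^2 = 0.30^2 = 0.09.
C*ln(N)/eps^2 ≈ 6*11.475265/0.09 ≈ 765.0177.
m = ceil(765.0177) = 766.

766


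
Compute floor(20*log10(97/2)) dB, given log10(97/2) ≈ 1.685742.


||x||/||e|| = 97/2.
log10(97/2) ≈ 1.685742.
20*log10(||x||/||e||) ≈ 20*1.685742 = 33.71484.
floor(33.71484) = 33.

33


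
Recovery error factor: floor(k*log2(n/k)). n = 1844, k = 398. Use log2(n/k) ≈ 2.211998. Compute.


log2(n/k) = log2(1844/398) ≈ 2.211998.
k*log2(n/k) ≈ 398*2.211998 = 880.375204.
floor(880.375204) = 880.

880


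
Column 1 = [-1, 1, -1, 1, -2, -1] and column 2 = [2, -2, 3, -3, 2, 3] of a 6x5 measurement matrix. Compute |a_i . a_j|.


Inner product: -1*2 + 1*-2 + -1*3 + 1*-3 + -2*2 + -1*3
Products: [-2, -2, -3, -3, -4, -3]
Sum = -17.
|dot| = 17.

17


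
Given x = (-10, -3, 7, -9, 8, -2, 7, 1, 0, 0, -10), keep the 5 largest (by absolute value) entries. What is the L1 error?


Sorted |x_i| descending: [10, 10, 9, 8, 7, 7, 3, 2, 1, 0, 0]
Keep top 5: [10, 10, 9, 8, 7]
Tail entries: [7, 3, 2, 1, 0, 0]
L1 error = sum of tail = 13.

13


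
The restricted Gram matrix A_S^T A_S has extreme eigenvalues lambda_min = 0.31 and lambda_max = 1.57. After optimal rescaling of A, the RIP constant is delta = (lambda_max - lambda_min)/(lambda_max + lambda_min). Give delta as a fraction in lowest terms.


lambda_max - lambda_min = 1.57 - 0.31 = 1.26.
lambda_max + lambda_min = 1.57 + 0.31 = 1.88.
delta = 1.26/1.88 = 126/188 = 63/94.

63/94


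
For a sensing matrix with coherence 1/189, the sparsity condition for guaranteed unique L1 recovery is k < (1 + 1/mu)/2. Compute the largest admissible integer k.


1/mu = 189.
1 + 1/mu = 190.
(1 + 1/mu)/2 = 95 is an integer and the inequality is strict, so k_max = 95 - 1 = 94.

94


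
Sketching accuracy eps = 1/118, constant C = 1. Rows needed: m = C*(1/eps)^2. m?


1/eps = 118.
(1/eps)^2 = 13924.
m = 1*13924 = 13924.

13924


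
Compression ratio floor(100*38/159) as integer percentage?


100*m/n = 100*38/159 ≈ 23.8994.
floor = 23.

23


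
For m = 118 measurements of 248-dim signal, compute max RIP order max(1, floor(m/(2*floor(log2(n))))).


floor(log2(248)) = 7.
2*7 = 14.
m/(2*floor(log2(n))) = 118/14 ≈ 8.4286.
floor = 8.
k = max(1, 8) = 8.

8


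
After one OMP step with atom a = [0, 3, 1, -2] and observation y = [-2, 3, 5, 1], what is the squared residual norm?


a^T a = 14.
a^T y = 12.
coeff = 12/14 = 6/7.
||r||^2 = 201/7.

201/7


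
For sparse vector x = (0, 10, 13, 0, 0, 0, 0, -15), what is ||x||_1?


Non-zero entries: [(1, 10), (2, 13), (7, -15)]
Absolute values: [10, 13, 15]
||x||_1 = sum = 38.

38


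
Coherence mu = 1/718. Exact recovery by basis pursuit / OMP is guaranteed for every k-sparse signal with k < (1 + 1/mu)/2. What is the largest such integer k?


1/mu = 718.
1 + 1/mu = 719.
(1 + 1/mu)/2 = 359.5 is not an integer, so k_max = floor(359.5) = 359.

359


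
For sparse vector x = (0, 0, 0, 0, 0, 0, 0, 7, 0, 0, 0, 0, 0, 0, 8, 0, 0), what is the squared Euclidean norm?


Non-zero entries: [(7, 7), (14, 8)]
Squares: [49, 64]
||x||_2^2 = sum = 113.

113


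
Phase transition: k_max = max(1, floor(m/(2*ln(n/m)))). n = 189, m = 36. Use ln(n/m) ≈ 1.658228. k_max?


n/m = 189/36 = 21/4.
ln(n/m) ≈ 1.658228.
2*ln(n/m) ≈ 3.316456.
m/(2*ln(n/m)) ≈ 36/3.316456 ≈ 10.855.
floor = 10.
k_max = max(1, 10) = 10.

10


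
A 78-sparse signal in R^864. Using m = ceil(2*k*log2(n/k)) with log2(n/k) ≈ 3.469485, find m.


log2(n/k) = log2(864/78) ≈ 3.469485.
2*k*log2(n/k) ≈ 2*78*3.469485 = 541.23966.
m = ceil(541.23966) = 542.

542


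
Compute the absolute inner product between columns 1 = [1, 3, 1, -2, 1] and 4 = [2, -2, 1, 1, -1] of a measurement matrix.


Inner product: 1*2 + 3*-2 + 1*1 + -2*1 + 1*-1
Products: [2, -6, 1, -2, -1]
Sum = -6.
|dot| = 6.

6


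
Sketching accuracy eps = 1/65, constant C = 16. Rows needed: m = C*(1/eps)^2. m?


1/eps = 65.
(1/eps)^2 = 4225.
m = 16*4225 = 67600.

67600


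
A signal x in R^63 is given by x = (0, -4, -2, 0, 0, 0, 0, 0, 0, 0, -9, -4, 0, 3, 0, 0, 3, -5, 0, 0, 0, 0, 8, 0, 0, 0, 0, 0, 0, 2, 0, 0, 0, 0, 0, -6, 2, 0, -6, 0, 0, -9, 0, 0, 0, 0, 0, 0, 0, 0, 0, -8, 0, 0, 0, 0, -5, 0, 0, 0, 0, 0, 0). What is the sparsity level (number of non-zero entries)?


Non-zero positions: [1, 2, 10, 11, 13, 16, 17, 22, 29, 35, 36, 38, 41, 51, 56].
Sparsity = 15.

15


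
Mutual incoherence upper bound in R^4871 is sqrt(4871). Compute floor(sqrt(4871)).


69^2 = 4761 <= 4871 < 4900 = 70^2, so 69 <= sqrt(4871) < 70.
floor(sqrt(4871)) = 69.

69


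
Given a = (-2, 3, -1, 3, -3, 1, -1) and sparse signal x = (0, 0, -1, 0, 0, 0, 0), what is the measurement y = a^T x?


Non-zero terms: ['-1*-1']
Products: [1]
y = sum = 1.

1


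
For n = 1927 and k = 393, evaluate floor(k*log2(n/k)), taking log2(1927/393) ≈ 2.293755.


log2(n/k) = log2(1927/393) ≈ 2.293755.
k*log2(n/k) ≈ 393*2.293755 = 901.445715.
floor(901.445715) = 901.

901


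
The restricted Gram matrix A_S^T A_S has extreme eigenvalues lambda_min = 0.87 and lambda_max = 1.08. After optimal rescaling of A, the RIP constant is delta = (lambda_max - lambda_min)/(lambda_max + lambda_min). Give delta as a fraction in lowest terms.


lambda_max - lambda_min = 1.08 - 0.87 = 0.21.
lambda_max + lambda_min = 1.08 + 0.87 = 1.95.
delta = 0.21/1.95 = 21/195 = 7/65.

7/65


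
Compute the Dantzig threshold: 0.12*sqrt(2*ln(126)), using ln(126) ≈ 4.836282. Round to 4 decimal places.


ln(126) ≈ 4.836282.
2*ln(n) ≈ 9.672564.
sqrt(2*ln(n)) ≈ sqrt(9.672564) ≈ 3.110075.
threshold ≈ 0.12*3.110075 = 0.373209 ≈ 0.3732.

0.3732


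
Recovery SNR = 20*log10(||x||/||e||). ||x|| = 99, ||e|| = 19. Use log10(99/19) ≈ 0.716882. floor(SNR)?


||x||/||e|| = 99/19.
log10(99/19) ≈ 0.716882.
20*log10(||x||/||e||) ≈ 20*0.716882 = 14.33764.
floor(14.33764) = 14.

14


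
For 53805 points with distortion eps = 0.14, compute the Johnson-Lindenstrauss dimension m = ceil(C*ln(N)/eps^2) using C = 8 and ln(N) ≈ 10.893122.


ln(53805) ≈ 10.893122.
eps^2 = 0.14^2 = 0.0196.
C*ln(N)/eps^2 ≈ 8*10.893122/0.0196 ≈ 4446.1722.
m = ceil(4446.1722) = 4447.

4447


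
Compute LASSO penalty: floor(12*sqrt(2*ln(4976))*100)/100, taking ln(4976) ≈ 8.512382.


ln(4976) ≈ 8.512382.
2*ln(n) ≈ 17.024764.
sqrt(2*ln(n)) ≈ sqrt(17.024764) ≈ 4.126108.
lambda ≈ 12*4.126108 = 49.513296.
floor(lambda*100)/100 = 49.51.

49.51


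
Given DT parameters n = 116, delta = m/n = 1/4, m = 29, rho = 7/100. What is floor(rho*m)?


m = 1/4*116 = 29.
rho = 7/100.
rho*m = 7/100*29 = 2.03.
k = floor(2.03) = 2.

2


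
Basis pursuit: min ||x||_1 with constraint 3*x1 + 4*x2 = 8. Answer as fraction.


Axis intercepts:
  x1 = 8/3, x2 = 0: L1 = 8/3
  x1 = 0, x2 = 2: L1 = 2
x* = (0, 2)
||x*||_1 = 2.

2


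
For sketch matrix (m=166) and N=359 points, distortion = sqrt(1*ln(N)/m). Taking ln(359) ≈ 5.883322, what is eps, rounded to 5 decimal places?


ln(359) ≈ 5.883322.
1*ln(N)/m ≈ 1*5.883322/166 ≈ 0.0354417.
eps = sqrt(0.0354417) ≈ 0.1882597 ≈ 0.18826.

0.18826


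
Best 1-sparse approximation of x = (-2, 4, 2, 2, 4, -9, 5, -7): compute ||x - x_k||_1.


Sorted |x_i| descending: [9, 7, 5, 4, 4, 2, 2, 2]
Keep top 1: [9]
Tail entries: [7, 5, 4, 4, 2, 2, 2]
L1 error = sum of tail = 26.

26


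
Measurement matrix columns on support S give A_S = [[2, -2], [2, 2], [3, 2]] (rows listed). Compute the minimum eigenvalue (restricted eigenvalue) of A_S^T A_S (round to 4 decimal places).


A_S^T A_S = [[17, 6], [6, 12]].
trace = 29.
det = 168.
disc = trace^2 - 4*det = 841 - 4*168 = 169.
sqrt(169) = 13.
lam_min = (29 - 13)/2 = 8 = 8.0000.

8.0000


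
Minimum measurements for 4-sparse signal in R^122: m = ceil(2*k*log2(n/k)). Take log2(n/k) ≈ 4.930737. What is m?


log2(n/k) = log2(122/4) ≈ 4.930737.
2*k*log2(n/k) ≈ 2*4*4.930737 = 39.445896.
m = ceil(39.445896) = 40.

40


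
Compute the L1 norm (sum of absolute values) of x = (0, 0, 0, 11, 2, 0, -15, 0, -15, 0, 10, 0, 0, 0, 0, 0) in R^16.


Non-zero entries: [(3, 11), (4, 2), (6, -15), (8, -15), (10, 10)]
Absolute values: [11, 2, 15, 15, 10]
||x||_1 = sum = 53.

53


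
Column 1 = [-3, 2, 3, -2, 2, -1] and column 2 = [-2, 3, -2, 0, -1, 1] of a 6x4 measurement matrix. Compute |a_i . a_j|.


Inner product: -3*-2 + 2*3 + 3*-2 + -2*0 + 2*-1 + -1*1
Products: [6, 6, -6, 0, -2, -1]
Sum = 3.
|dot| = 3.

3


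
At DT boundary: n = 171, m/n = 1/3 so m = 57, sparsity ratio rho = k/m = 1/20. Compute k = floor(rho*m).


m = 1/3*171 = 57.
rho = 1/20.
rho*m = 1/20*57 = 2.85.
k = floor(2.85) = 2.

2


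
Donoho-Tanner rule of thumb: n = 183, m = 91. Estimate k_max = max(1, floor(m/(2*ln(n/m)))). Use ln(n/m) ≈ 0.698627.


n/m = 183/91.
ln(n/m) ≈ 0.698627.
2*ln(n/m) ≈ 1.397254.
m/(2*ln(n/m)) ≈ 91/1.397254 ≈ 65.1277.
floor = 65.
k_max = max(1, 65) = 65.

65


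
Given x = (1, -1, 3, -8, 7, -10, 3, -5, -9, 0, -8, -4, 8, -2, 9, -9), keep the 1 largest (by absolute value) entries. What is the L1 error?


Sorted |x_i| descending: [10, 9, 9, 9, 8, 8, 8, 7, 5, 4, 3, 3, 2, 1, 1, 0]
Keep top 1: [10]
Tail entries: [9, 9, 9, 8, 8, 8, 7, 5, 4, 3, 3, 2, 1, 1, 0]
L1 error = sum of tail = 77.

77


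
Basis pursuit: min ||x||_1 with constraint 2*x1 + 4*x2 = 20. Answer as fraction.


Axis intercepts:
  x1 = 10, x2 = 0: L1 = 10
  x1 = 0, x2 = 5: L1 = 5
x* = (0, 5)
||x*||_1 = 5.

5


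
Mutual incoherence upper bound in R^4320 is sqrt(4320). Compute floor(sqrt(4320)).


65^2 = 4225 <= 4320 < 4356 = 66^2, so 65 <= sqrt(4320) < 66.
floor(sqrt(4320)) = 65.

65


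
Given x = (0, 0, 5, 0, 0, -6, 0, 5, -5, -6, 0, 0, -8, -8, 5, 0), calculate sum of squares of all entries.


Non-zero entries: [(2, 5), (5, -6), (7, 5), (8, -5), (9, -6), (12, -8), (13, -8), (14, 5)]
Squares: [25, 36, 25, 25, 36, 64, 64, 25]
||x||_2^2 = sum = 300.

300


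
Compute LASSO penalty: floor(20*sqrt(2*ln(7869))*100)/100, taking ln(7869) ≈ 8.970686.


ln(7869) ≈ 8.970686.
2*ln(n) ≈ 17.941372.
sqrt(2*ln(n)) ≈ sqrt(17.941372) ≈ 4.235726.
lambda ≈ 20*4.235726 = 84.71452.
floor(lambda*100)/100 = 84.71.

84.71


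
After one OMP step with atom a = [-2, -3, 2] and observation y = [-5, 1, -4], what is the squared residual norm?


a^T a = 17.
a^T y = -1.
coeff = -1/17 = -1/17.
||r||^2 = 713/17.

713/17


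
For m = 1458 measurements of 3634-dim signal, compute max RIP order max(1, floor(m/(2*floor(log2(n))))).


floor(log2(3634)) = 11.
2*11 = 22.
m/(2*floor(log2(n))) = 1458/22 ≈ 66.2727.
floor = 66.
k = max(1, 66) = 66.

66


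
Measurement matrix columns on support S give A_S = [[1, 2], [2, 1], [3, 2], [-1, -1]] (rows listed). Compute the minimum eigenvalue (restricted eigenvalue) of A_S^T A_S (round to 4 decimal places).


A_S^T A_S = [[15, 11], [11, 10]].
trace = 25.
det = 29.
disc = trace^2 - 4*det = 625 - 4*29 = 509.
sqrt(509) ≈ 22.561028.
lam_min = (25 - sqrt(509))/2 ≈ (25 - 22.561028)/2 = 1.219486 ≈ 1.2195.

1.2195


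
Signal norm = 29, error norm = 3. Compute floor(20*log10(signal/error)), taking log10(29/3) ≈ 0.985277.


||x||/||e|| = 29/3.
log10(29/3) ≈ 0.985277.
20*log10(||x||/||e||) ≈ 20*0.985277 = 19.70554.
floor(19.70554) = 19.

19


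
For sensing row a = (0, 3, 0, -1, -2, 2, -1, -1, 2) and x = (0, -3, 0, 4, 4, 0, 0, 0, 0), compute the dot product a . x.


Non-zero terms: ['3*-3', '-1*4', '-2*4']
Products: [-9, -4, -8]
y = sum = -21.

-21


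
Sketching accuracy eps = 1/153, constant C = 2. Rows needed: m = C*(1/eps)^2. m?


1/eps = 153.
(1/eps)^2 = 23409.
m = 2*23409 = 46818.

46818


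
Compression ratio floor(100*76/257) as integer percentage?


100*m/n = 100*76/257 ≈ 29.572.
floor = 29.

29


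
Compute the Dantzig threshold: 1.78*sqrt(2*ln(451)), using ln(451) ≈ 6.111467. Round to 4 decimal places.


ln(451) ≈ 6.111467.
2*ln(n) ≈ 12.222934.
sqrt(2*ln(n)) ≈ sqrt(12.222934) ≈ 3.496131.
threshold ≈ 1.78*3.496131 = 6.22311318 ≈ 6.2231.

6.2231


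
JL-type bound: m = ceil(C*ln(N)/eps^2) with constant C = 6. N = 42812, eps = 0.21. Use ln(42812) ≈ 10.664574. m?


ln(42812) ≈ 10.664574.
eps^2 = 0.21^2 = 0.0441.
C*ln(N)/eps^2 ≈ 6*10.664574/0.0441 ≈ 1450.9624.
m = ceil(1450.9624) = 1451.

1451


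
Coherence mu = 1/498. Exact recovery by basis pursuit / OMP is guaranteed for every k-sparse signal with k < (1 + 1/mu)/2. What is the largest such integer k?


1/mu = 498.
1 + 1/mu = 499.
(1 + 1/mu)/2 = 249.5 is not an integer, so k_max = floor(249.5) = 249.

249


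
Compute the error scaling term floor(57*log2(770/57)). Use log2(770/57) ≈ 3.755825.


log2(n/k) = log2(770/57) ≈ 3.755825.
k*log2(n/k) ≈ 57*3.755825 = 214.082025.
floor(214.082025) = 214.

214


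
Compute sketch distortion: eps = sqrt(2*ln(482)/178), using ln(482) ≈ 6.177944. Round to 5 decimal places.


ln(482) ≈ 6.177944.
2*ln(N)/m ≈ 2*6.177944/178 ≈ 0.0694151.
eps = sqrt(0.0694151) ≈ 0.2634675 ≈ 0.26347.

0.26347


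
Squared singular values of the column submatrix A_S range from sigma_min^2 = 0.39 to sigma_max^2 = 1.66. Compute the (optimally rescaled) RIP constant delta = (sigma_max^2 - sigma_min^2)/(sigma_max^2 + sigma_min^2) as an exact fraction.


lambda_max - lambda_min = 1.66 - 0.39 = 1.27.
lambda_max + lambda_min = 1.66 + 0.39 = 2.05.
delta = 1.27/2.05 = 127/205.

127/205


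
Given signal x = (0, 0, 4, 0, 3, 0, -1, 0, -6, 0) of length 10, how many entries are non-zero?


Non-zero positions: [2, 4, 6, 8].
Sparsity = 4.

4


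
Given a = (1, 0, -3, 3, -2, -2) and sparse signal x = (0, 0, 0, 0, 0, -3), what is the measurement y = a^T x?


Non-zero terms: ['-2*-3']
Products: [6]
y = sum = 6.

6


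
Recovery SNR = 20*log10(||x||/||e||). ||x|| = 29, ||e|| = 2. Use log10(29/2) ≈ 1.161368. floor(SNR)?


||x||/||e|| = 29/2.
log10(29/2) ≈ 1.161368.
20*log10(||x||/||e||) ≈ 20*1.161368 = 23.22736.
floor(23.22736) = 23.

23


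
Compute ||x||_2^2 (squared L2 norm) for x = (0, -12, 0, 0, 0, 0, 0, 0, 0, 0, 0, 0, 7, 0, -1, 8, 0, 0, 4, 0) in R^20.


Non-zero entries: [(1, -12), (12, 7), (14, -1), (15, 8), (18, 4)]
Squares: [144, 49, 1, 64, 16]
||x||_2^2 = sum = 274.

274


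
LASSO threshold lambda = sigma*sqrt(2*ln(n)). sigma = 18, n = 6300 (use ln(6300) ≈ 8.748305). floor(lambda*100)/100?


ln(6300) ≈ 8.748305.
2*ln(n) ≈ 17.49661.
sqrt(2*ln(n)) ≈ sqrt(17.49661) ≈ 4.182895.
lambda ≈ 18*4.182895 = 75.29211.
floor(lambda*100)/100 = 75.29.

75.29
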